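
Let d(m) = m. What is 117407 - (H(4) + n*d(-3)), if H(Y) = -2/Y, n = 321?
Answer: 236741/2 ≈ 1.1837e+5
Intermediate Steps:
117407 - (H(4) + n*d(-3)) = 117407 - (-2/4 + 321*(-3)) = 117407 - (-2*1/4 - 963) = 117407 - (-1/2 - 963) = 117407 - 1*(-1927/2) = 117407 + 1927/2 = 236741/2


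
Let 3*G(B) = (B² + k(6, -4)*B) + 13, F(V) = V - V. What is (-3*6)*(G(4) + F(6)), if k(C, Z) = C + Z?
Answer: -222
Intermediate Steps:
F(V) = 0
G(B) = 13/3 + B²/3 + 2*B/3 (G(B) = ((B² + (6 - 4)*B) + 13)/3 = ((B² + 2*B) + 13)/3 = (13 + B² + 2*B)/3 = 13/3 + B²/3 + 2*B/3)
(-3*6)*(G(4) + F(6)) = (-3*6)*((13/3 + (⅓)*4² + (⅔)*4) + 0) = -18*((13/3 + (⅓)*16 + 8/3) + 0) = -18*((13/3 + 16/3 + 8/3) + 0) = -18*(37/3 + 0) = -18*37/3 = -222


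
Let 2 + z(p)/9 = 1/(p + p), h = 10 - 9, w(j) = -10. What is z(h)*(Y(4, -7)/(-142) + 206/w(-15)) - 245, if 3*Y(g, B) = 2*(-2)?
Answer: 23411/710 ≈ 32.973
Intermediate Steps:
Y(g, B) = -4/3 (Y(g, B) = (2*(-2))/3 = (1/3)*(-4) = -4/3)
h = 1
z(p) = -18 + 9/(2*p) (z(p) = -18 + 9/(p + p) = -18 + 9/((2*p)) = -18 + 9*(1/(2*p)) = -18 + 9/(2*p))
z(h)*(Y(4, -7)/(-142) + 206/w(-15)) - 245 = (-18 + (9/2)/1)*(-4/3/(-142) + 206/(-10)) - 245 = (-18 + (9/2)*1)*(-4/3*(-1/142) + 206*(-1/10)) - 245 = (-18 + 9/2)*(2/213 - 103/5) - 245 = -27/2*(-21929/1065) - 245 = 197361/710 - 245 = 23411/710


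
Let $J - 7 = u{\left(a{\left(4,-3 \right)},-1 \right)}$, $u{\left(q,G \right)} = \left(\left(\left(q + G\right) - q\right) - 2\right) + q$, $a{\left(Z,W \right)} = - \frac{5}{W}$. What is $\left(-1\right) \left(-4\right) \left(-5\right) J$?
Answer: $- \frac{340}{3} \approx -113.33$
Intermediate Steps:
$u{\left(q,G \right)} = -2 + G + q$ ($u{\left(q,G \right)} = \left(\left(\left(G + q\right) - q\right) - 2\right) + q = \left(G - 2\right) + q = \left(-2 + G\right) + q = -2 + G + q$)
$J = \frac{17}{3}$ ($J = 7 - \left(3 - \frac{5}{3}\right) = 7 - \frac{4}{3} = \frac{17}{3} \approx 5.6667$)
$\left(-1\right) \left(-4\right) \left(-5\right) J = \left(-1\right) \left(-4\right) \left(-5\right) \frac{17}{3} = 4 \left(-5\right) \frac{17}{3} = \left(-20\right) \frac{17}{3} = - \frac{340}{3}$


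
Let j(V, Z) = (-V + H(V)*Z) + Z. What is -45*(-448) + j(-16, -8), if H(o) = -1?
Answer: 20176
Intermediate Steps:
j(V, Z) = -V (j(V, Z) = (-V - Z) + Z = -V)
-45*(-448) + j(-16, -8) = -45*(-448) - 1*(-16) = 20160 + 16 = 20176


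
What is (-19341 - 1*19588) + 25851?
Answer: -13078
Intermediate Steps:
(-19341 - 1*19588) + 25851 = (-19341 - 19588) + 25851 = -38929 + 25851 = -13078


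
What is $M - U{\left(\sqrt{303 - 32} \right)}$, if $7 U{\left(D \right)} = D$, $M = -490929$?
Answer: $-490929 - \frac{\sqrt{271}}{7} \approx -4.9093 \cdot 10^{5}$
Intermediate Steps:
$U{\left(D \right)} = \frac{D}{7}$
$M - U{\left(\sqrt{303 - 32} \right)} = -490929 - \frac{\sqrt{303 - 32}}{7} = -490929 - \frac{\sqrt{271}}{7}$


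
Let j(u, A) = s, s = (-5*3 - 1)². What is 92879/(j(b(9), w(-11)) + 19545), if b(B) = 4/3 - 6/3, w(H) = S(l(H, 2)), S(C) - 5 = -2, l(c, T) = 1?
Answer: 92879/19801 ≈ 4.6906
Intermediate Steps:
S(C) = 3 (S(C) = 5 - 2 = 3)
w(H) = 3
b(B) = -⅔ (b(B) = 4*(⅓) - 6*⅓ = 4/3 - 2 = -⅔)
s = 256 (s = (-15 - 1)² = (-16)² = 256)
j(u, A) = 256
92879/(j(b(9), w(-11)) + 19545) = 92879/(256 + 19545) = 92879/19801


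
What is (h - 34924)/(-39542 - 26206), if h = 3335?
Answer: 31589/65748 ≈ 0.48046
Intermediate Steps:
(h - 34924)/(-39542 - 26206) = (3335 - 34924)/(-39542 - 26206) = -31589/(-65748) = -31589*(-1/65748) = 31589/65748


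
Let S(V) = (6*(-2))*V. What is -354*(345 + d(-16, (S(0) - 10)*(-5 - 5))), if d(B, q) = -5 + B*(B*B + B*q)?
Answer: -7732776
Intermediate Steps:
S(V) = -12*V
d(B, q) = -5 + B*(B**2 + B*q)
-354*(345 + d(-16, (S(0) - 10)*(-5 - 5))) = -354*(345 + (-5 + (-16)**3 + ((-12*0 - 10)*(-5 - 5))*(-16)**2)) = -354*(345 + (-5 - 4096 + ((0 - 10)*(-10))*256)) = -354*(345 + (-5 - 4096 - 10*(-10)*256)) = -354*(345 + (-5 - 4096 + 100*256)) = -354*(345 + (-5 - 4096 + 25600)) = -354*(345 + 21499) = -354*21844 = -7732776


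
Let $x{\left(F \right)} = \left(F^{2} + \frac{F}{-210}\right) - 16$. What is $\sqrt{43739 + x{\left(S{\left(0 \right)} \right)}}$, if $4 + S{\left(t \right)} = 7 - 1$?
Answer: $\frac{\sqrt{482090070}}{105} \approx 209.11$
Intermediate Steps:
$S{\left(t \right)} = 2$ ($S{\left(t \right)} = -4 + \left(7 - 1\right) = -4 + 6 = 2$)
$x{\left(F \right)} = -16 + F^{2} - \frac{F}{210}$ ($x{\left(F \right)} = \left(F^{2} - \frac{F}{210}\right) - 16 = -16 + F^{2} - \frac{F}{210}$)
$\sqrt{43739 + x{\left(S{\left(0 \right)} \right)}} = \sqrt{43739 - \left(\frac{1681}{105} - 4\right)} = \sqrt{43739 - \frac{1261}{105}} = \sqrt{\frac{4591334}{105}} = \frac{\sqrt{482090070}}{105}$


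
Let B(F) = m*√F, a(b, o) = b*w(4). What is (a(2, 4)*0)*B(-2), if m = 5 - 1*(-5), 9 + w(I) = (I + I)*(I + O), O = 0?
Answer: 0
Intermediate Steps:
w(I) = -9 + 2*I² (w(I) = -9 + (I + I)*(I + 0) = -9 + (2*I)*I = -9 + 2*I²)
m = 10 (m = 5 + 5 = 10)
a(b, o) = 23*b (a(b, o) = b*(-9 + 2*4²) = b*(-9 + 2*16) = b*(-9 + 32) = b*23 = 23*b)
B(F) = 10*√F
(a(2, 4)*0)*B(-2) = ((23*2)*0)*(10*√(-2)) = (46*0)*(10*(I*√2)) = 0*(10*I*√2) = 0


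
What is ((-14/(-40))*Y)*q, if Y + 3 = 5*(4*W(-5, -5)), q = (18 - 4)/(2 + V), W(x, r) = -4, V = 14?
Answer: -4067/160 ≈ -25.419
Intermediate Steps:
q = 7/8 (q = (18 - 4)/(2 + 14) = 14/16 = 14*(1/16) = 7/8 ≈ 0.87500)
Y = -83 (Y = -3 + 5*(4*(-4)) = -3 + 5*(-16) = -3 - 80 = -83)
((-14/(-40))*Y)*q = (-14/(-40)*(-83))*(7/8) = (-14*(-1/40)*(-83))*(7/8) = ((7/20)*(-83))*(7/8) = -581/20*7/8 = -4067/160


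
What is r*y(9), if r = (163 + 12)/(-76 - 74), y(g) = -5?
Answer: 35/6 ≈ 5.8333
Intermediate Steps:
r = -7/6 (r = 175/(-150) = 175*(-1/150) = -7/6 ≈ -1.1667)
r*y(9) = -7/6*(-5) = 35/6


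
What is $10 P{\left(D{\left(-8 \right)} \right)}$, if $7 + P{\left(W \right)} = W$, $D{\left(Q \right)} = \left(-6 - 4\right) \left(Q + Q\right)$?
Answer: $1530$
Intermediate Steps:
$D{\left(Q \right)} = - 20 Q$ ($D{\left(Q \right)} = - 10 \cdot 2 Q = - 20 Q$)
$P{\left(W \right)} = -7 + W$
$10 P{\left(D{\left(-8 \right)} \right)} = 10 \left(-7 - -160\right) = 10 \left(-7 + 160\right) = 10 \cdot 153 = 1530$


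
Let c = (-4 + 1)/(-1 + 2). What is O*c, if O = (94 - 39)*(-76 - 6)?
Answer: 13530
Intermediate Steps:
O = -4510 (O = 55*(-82) = -4510)
c = -3 (c = -3/1 = -3*1 = -3)
O*c = -4510*(-3) = 13530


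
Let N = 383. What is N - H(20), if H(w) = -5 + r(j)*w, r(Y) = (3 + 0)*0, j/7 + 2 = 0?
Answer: 388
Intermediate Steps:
j = -14 (j = -14 + 7*0 = -14 + 0 = -14)
r(Y) = 0 (r(Y) = 3*0 = 0)
H(w) = -5 (H(w) = -5 + 0*w = -5 + 0 = -5)
N - H(20) = 383 - 1*(-5) = 383 + 5 = 388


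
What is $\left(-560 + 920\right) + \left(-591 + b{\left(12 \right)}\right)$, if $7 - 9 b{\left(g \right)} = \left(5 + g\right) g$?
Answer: $- \frac{2276}{9} \approx -252.89$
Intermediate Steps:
$b{\left(g \right)} = \frac{7}{9} - \frac{g \left(5 + g\right)}{9}$ ($b{\left(g \right)} = \frac{7}{9} - \frac{\left(5 + g\right) g}{9} = \frac{7}{9} - \frac{g \left(5 + g\right)}{9}$)
$\left(-560 + 920\right) + \left(-591 + b{\left(12 \right)}\right) = \left(-560 + 920\right) - \frac{5516}{9} = 360 - \frac{5516}{9} = - \frac{2276}{9}$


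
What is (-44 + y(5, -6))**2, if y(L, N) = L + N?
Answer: 2025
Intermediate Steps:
(-44 + y(5, -6))**2 = (-44 + (5 - 6))**2 = (-44 - 1)**2 = (-45)**2 = 2025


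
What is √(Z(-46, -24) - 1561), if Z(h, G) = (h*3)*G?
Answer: √1751 ≈ 41.845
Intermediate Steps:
Z(h, G) = 3*G*h (Z(h, G) = (3*h)*G = 3*G*h)
√(Z(-46, -24) - 1561) = √(3*(-24)*(-46) - 1561) = √(3312 - 1561) = √1751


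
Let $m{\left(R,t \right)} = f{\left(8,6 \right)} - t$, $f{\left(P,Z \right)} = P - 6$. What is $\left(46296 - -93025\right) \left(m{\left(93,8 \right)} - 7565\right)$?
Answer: $-1054799291$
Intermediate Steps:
$f{\left(P,Z \right)} = -6 + P$ ($f{\left(P,Z \right)} = P - 6 = -6 + P$)
$m{\left(R,t \right)} = 2 - t$ ($m{\left(R,t \right)} = \left(-6 + 8\right) - t = 2 - t$)
$\left(46296 - -93025\right) \left(m{\left(93,8 \right)} - 7565\right) = \left(46296 - -93025\right) \left(\left(2 - 8\right) - 7565\right) = \left(46296 + 93025\right) \left(\left(2 - 8\right) - 7565\right) = 139321 \left(-6 - 7565\right) = 139321 \left(-7571\right) = -1054799291$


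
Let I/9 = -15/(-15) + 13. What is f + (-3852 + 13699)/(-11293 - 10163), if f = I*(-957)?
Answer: -2587217239/21456 ≈ -1.2058e+5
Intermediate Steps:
I = 126 (I = 9*(-15/(-15) + 13) = 9*(-15*(-1/15) + 13) = 9*(1 + 13) = 9*14 = 126)
f = -120582 (f = 126*(-957) = -120582)
f + (-3852 + 13699)/(-11293 - 10163) = -120582 + (-3852 + 13699)/(-11293 - 10163) = -120582 + 9847/(-21456) = -120582 + 9847*(-1/21456) = -120582 - 9847/21456 = -2587217239/21456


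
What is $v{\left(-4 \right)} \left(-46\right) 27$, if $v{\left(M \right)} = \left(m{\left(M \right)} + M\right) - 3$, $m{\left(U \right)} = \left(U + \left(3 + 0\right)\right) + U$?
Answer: $14904$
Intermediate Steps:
$m{\left(U \right)} = 3 + 2 U$ ($m{\left(U \right)} = \left(U + 3\right) + U = \left(3 + U\right) + U = 3 + 2 U$)
$v{\left(M \right)} = 3 M$ ($v{\left(M \right)} = \left(\left(3 + 2 M\right) + M\right) - 3 = \left(3 + 3 M\right) - 3 = 3 M$)
$v{\left(-4 \right)} \left(-46\right) 27 = 3 \left(-4\right) \left(-46\right) 27 = \left(-12\right) \left(-46\right) 27 = 552 \cdot 27 = 14904$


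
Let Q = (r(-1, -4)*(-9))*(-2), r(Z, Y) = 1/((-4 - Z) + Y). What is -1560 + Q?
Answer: -10938/7 ≈ -1562.6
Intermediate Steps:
r(Z, Y) = 1/(-4 + Y - Z)
Q = -18/7 (Q = (-9/(-4 - 4 - 1*(-1)))*(-2) = (-9/(-4 - 4 + 1))*(-2) = (-9/(-7))*(-2) = -1/7*(-9)*(-2) = (9/7)*(-2) = -18/7 ≈ -2.5714)
-1560 + Q = -1560 - 18/7 = -10938/7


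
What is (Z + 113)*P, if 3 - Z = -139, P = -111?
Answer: -28305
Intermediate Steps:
Z = 142 (Z = 3 - 1*(-139) = 3 + 139 = 142)
(Z + 113)*P = (142 + 113)*(-111) = 255*(-111) = -28305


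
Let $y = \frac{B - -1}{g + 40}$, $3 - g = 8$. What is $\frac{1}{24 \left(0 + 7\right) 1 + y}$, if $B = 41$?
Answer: $\frac{5}{846} \approx 0.0059102$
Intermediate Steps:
$g = -5$ ($g = 3 - 8 = -5$)
$y = \frac{6}{5}$ ($y = \frac{41 - -1}{-5 + 40} = \frac{41 + 1}{35} = 42 \cdot \frac{1}{35} = \frac{6}{5} \approx 1.2$)
$\frac{1}{24 \left(0 + 7\right) 1 + y} = \frac{1}{24 \left(0 + 7\right) 1 + \frac{6}{5}} = \frac{1}{24 \cdot 7 \cdot 1 + \frac{6}{5}} = \frac{1}{24 \cdot 7 + \frac{6}{5}} = \frac{1}{168 + \frac{6}{5}} = \frac{1}{\frac{846}{5}} = \frac{5}{846}$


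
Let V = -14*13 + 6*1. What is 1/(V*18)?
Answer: -1/3168 ≈ -0.00031566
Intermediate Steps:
V = -176 (V = -182 + 6 = -176)
1/(V*18) = 1/(-176*18) = 1/(-3168) = -1/3168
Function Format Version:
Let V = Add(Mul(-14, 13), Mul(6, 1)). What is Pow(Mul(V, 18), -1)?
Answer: Rational(-1, 3168) ≈ -0.00031566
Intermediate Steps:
V = -176 (V = Add(-182, 6) = -176)
Pow(Mul(V, 18), -1) = Pow(Mul(-176, 18), -1) = Pow(-3168, -1) = Rational(-1, 3168)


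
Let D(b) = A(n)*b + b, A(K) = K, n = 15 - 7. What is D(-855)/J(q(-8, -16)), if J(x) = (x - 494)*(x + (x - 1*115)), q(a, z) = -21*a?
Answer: 7695/72046 ≈ 0.10681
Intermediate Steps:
n = 8
J(x) = (-494 + x)*(-115 + 2*x) (J(x) = (-494 + x)*(x + (x - 115)) = (-494 + x)*(x + (-115 + x)) = (-494 + x)*(-115 + 2*x))
D(b) = 9*b (D(b) = 8*b + b = 9*b)
D(-855)/J(q(-8, -16)) = (9*(-855))/(56810 - (-23163)*(-8) + 2*(-21*(-8))**2) = -7695/(56810 - 1103*168 + 2*168**2) = -7695/(56810 - 185304 + 2*28224) = -7695/(56810 - 185304 + 56448) = -7695/(-72046) = -7695*(-1/72046) = 7695/72046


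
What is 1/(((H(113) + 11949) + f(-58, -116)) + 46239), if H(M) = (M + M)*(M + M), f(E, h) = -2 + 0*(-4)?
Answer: 1/109262 ≈ 9.1523e-6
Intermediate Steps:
f(E, h) = -2 (f(E, h) = -2 + 0 = -2)
H(M) = 4*M² (H(M) = (2*M)*(2*M) = 4*M²)
1/(((H(113) + 11949) + f(-58, -116)) + 46239) = 1/(((4*113² + 11949) - 2) + 46239) = 1/(((4*12769 + 11949) - 2) + 46239) = 1/(((51076 + 11949) - 2) + 46239) = 1/((63025 - 2) + 46239) = 1/(63023 + 46239) = 1/109262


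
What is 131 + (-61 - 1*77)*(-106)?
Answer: 14759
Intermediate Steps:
131 + (-61 - 1*77)*(-106) = 131 + (-61 - 77)*(-106) = 131 - 138*(-106) = 131 + 14628 = 14759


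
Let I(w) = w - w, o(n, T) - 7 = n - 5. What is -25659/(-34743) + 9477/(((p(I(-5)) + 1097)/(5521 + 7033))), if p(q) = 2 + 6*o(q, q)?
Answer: 1377850384281/12866491 ≈ 1.0709e+5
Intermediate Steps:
o(n, T) = 2 + n (o(n, T) = 7 + (n - 5) = 7 + (-5 + n) = 2 + n)
I(w) = 0
p(q) = 14 + 6*q (p(q) = 2 + 6*(2 + q) = 2 + (12 + 6*q) = 14 + 6*q)
-25659/(-34743) + 9477/(((p(I(-5)) + 1097)/(5521 + 7033))) = -25659/(-34743) + 9477/((((14 + 6*0) + 1097)/(5521 + 7033))) = -25659*(-1/34743) + 9477/((((14 + 0) + 1097)/12554)) = 8553/11581 + 9477/(((14 + 1097)*(1/12554))) = 8553/11581 + 9477/((1111*(1/12554))) = 8553/11581 + 9477/(1111/12554) = 8553/11581 + 9477*(12554/1111) = 8553/11581 + 118974258/1111 = 1377850384281/12866491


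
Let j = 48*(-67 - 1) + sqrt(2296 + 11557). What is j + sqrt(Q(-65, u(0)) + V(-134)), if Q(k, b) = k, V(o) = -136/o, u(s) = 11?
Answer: -3264 + sqrt(13853) + I*sqrt(287229)/67 ≈ -3146.3 + 7.9991*I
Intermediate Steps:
j = -3264 + sqrt(13853) (j = 48*(-68) + sqrt(13853) = -3264 + sqrt(13853) ≈ -3146.3)
j + sqrt(Q(-65, u(0)) + V(-134)) = (-3264 + sqrt(13853)) + sqrt(-65 - 136/(-134)) = (-3264 + sqrt(13853)) + sqrt(-65 - 136*(-1/134)) = (-3264 + sqrt(13853)) + sqrt(-65 + 68/67) = (-3264 + sqrt(13853)) + sqrt(-4287/67) = (-3264 + sqrt(13853)) + I*sqrt(287229)/67 = -3264 + sqrt(13853) + I*sqrt(287229)/67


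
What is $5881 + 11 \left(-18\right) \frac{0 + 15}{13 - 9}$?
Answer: $\frac{10277}{2} \approx 5138.5$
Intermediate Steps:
$5881 + 11 \left(-18\right) \frac{0 + 15}{13 - 9} = 5881 - 198 \cdot \frac{15}{4} = 5881 - 198 \cdot 15 \cdot \frac{1}{4} = 5881 - \frac{1485}{2} = \frac{10277}{2}$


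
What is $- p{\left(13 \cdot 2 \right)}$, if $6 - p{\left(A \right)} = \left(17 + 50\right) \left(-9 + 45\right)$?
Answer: $2406$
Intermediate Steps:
$p{\left(A \right)} = -2406$ ($p{\left(A \right)} = 6 - \left(17 + 50\right) \left(-9 + 45\right) = 6 - 67 \cdot 36 = 6 - 2412 = -2406$)
$- p{\left(13 \cdot 2 \right)} = \left(-1\right) \left(-2406\right) = 2406$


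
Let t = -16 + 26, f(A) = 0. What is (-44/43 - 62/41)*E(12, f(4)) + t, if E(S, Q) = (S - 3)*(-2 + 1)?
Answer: 57860/1763 ≈ 32.819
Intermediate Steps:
E(S, Q) = 3 - S (E(S, Q) = (-3 + S)*(-1) = 3 - S)
t = 10
(-44/43 - 62/41)*E(12, f(4)) + t = (-44/43 - 62/41)*(3 - 1*12) + 10 = (-44*1/43 - 62*1/41)*(3 - 12) + 10 = (-44/43 - 62/41)*(-9) + 10 = -4470/1763*(-9) + 10 = 40230/1763 + 10 = 57860/1763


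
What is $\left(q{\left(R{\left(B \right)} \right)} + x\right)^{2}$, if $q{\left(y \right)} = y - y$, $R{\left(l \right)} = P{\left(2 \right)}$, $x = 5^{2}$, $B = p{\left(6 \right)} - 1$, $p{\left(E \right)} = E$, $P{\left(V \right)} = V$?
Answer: $625$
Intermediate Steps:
$B = 5$ ($B = 6 - 1 = 5$)
$x = 25$
$R{\left(l \right)} = 2$
$q{\left(y \right)} = 0$
$\left(q{\left(R{\left(B \right)} \right)} + x\right)^{2} = \left(0 + 25\right)^{2} = 25^{2} = 625$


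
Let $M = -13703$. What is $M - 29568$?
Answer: $-43271$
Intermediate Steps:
$M - 29568 = -13703 - 29568 = -43271$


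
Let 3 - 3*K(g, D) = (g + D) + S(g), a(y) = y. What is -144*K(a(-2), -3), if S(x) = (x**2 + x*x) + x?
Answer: -96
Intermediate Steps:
S(x) = x + 2*x**2 (S(x) = (x**2 + x**2) + x = 2*x**2 + x = x + 2*x**2)
K(g, D) = 1 - D/3 - g/3 - g*(1 + 2*g)/3 (K(g, D) = 1 - ((g + D) + g*(1 + 2*g))/3 = 1 - ((D + g) + g*(1 + 2*g))/3 = 1 - (D + g + g*(1 + 2*g))/3 = 1 + (-D/3 - g/3 - g*(1 + 2*g)/3) = 1 - D/3 - g/3 - g*(1 + 2*g)/3)
-144*K(a(-2), -3) = -144*(1 - 1/3*(-3) - 1/3*(-2) - 1/3*(-2)*(1 + 2*(-2))) = -144*(1 + 1 + 2/3 - 1/3*(-2)*(1 - 4)) = -144*(1 + 1 + 2/3 - 1/3*(-2)*(-3)) = -144*(1 + 1 + 2/3 - 2) = -144*2/3 = -96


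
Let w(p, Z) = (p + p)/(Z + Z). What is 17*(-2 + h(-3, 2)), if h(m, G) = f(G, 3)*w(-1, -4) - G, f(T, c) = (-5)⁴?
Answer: 10353/4 ≈ 2588.3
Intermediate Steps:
f(T, c) = 625
w(p, Z) = p/Z (w(p, Z) = (2*p)/((2*Z)) = (2*p)*(1/(2*Z)) = p/Z)
h(m, G) = 625/4 - G (h(m, G) = 625*(-1/(-4)) - G = 625*(-1*(-¼)) - G = 625*(¼) - G = 625/4 - G)
17*(-2 + h(-3, 2)) = 17*(-2 + (625/4 - 1*2)) = 17*(-2 + (625/4 - 2)) = 17*(-2 + 617/4) = 17*(609/4) = 10353/4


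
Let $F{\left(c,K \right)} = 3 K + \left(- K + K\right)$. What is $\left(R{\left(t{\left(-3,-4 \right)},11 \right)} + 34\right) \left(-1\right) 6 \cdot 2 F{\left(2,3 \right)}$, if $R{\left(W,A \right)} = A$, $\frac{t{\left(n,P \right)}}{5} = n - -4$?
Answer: $-4860$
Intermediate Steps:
$t{\left(n,P \right)} = 20 + 5 n$ ($t{\left(n,P \right)} = 5 \left(n - -4\right) = 5 \left(n + 4\right) = 5 \left(4 + n\right) = 20 + 5 n$)
$F{\left(c,K \right)} = 3 K$ ($F{\left(c,K \right)} = 3 K + 0 = 3 K$)
$\left(R{\left(t{\left(-3,-4 \right)},11 \right)} + 34\right) \left(-1\right) 6 \cdot 2 F{\left(2,3 \right)} = \left(11 + 34\right) \left(-1\right) 6 \cdot 2 \cdot 3 \cdot 3 = 45 \left(-6\right) 2 \cdot 9 = 45 \left(\left(-12\right) 9\right) = 45 \left(-108\right) = -4860$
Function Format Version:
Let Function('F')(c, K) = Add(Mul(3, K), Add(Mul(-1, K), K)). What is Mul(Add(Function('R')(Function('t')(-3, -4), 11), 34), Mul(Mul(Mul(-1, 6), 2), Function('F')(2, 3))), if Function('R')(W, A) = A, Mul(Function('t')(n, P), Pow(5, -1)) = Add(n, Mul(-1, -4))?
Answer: -4860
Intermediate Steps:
Function('t')(n, P) = Add(20, Mul(5, n)) (Function('t')(n, P) = Mul(5, Add(n, Mul(-1, -4))) = Mul(5, Add(n, 4)) = Mul(5, Add(4, n)) = Add(20, Mul(5, n)))
Function('F')(c, K) = Mul(3, K) (Function('F')(c, K) = Add(Mul(3, K), 0) = Mul(3, K))
Mul(Add(Function('R')(Function('t')(-3, -4), 11), 34), Mul(Mul(Mul(-1, 6), 2), Function('F')(2, 3))) = Mul(Add(11, 34), Mul(Mul(Mul(-1, 6), 2), Mul(3, 3))) = Mul(45, Mul(Mul(-6, 2), 9)) = Mul(45, Mul(-12, 9)) = Mul(45, -108) = -4860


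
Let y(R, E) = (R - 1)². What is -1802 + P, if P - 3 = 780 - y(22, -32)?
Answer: -1460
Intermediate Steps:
y(R, E) = (-1 + R)²
P = 342 (P = 3 + (780 - (-1 + 22)²) = 3 + (780 - 1*21²) = 3 + (780 - 1*441) = 3 + (780 - 441) = 3 + 339 = 342)
-1802 + P = -1802 + 342 = -1460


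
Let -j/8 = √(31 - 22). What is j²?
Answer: 576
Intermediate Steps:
j = -24 (j = -8*√(31 - 22) = -8*√9 = -8*3 = -24)
j² = (-24)² = 576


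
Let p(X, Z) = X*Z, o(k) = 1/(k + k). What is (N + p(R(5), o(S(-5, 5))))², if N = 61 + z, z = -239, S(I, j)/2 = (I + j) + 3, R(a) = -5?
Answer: 4583881/144 ≈ 31833.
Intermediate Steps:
S(I, j) = 6 + 2*I + 2*j (S(I, j) = 2*((I + j) + 3) = 2*(3 + I + j) = 6 + 2*I + 2*j)
o(k) = 1/(2*k)
N = -178 (N = 61 - 239 = -178)
(N + p(R(5), o(S(-5, 5))))² = (-178 - 5/(2*(6 + 2*(-5) + 2*5)))² = (-178 - 5/(2*(6 - 10 + 10)))² = (-178 - 5/(2*6))² = (-178 - 5*1/12)² = (-178 - 5/12)² = (-2141/12)² = 4583881/144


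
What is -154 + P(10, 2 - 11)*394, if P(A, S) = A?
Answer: 3786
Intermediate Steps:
-154 + P(10, 2 - 11)*394 = -154 + 10*394 = -154 + 3940 = 3786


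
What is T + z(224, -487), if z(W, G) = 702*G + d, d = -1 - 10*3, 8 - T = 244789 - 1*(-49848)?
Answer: -636534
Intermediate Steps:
T = -294629 (T = 8 - (244789 - 1*(-49848)) = 8 - (244789 + 49848) = 8 - 1*294637 = 8 - 294637 = -294629)
d = -31 (d = -1 - 30 = -31)
z(W, G) = -31 + 702*G (z(W, G) = 702*G - 31 = -31 + 702*G)
T + z(224, -487) = -294629 + (-31 + 702*(-487)) = -294629 + (-31 - 341874) = -294629 - 341905 = -636534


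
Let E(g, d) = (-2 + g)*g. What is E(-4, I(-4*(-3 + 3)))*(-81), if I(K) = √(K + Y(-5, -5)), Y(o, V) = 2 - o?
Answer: -1944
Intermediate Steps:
I(K) = √(7 + K) (I(K) = √(K + (2 - 1*(-5))) = √(K + (2 + 5)) = √(K + 7) = √(7 + K))
E(g, d) = g*(-2 + g)
E(-4, I(-4*(-3 + 3)))*(-81) = -4*(-2 - 4)*(-81) = -4*(-6)*(-81) = 24*(-81) = -1944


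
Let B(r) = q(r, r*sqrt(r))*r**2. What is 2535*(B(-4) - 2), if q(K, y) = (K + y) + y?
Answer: -167310 - 648960*I ≈ -1.6731e+5 - 6.4896e+5*I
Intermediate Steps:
q(K, y) = K + 2*y
B(r) = r**2*(r + 2*r**(3/2)) (B(r) = (r + 2*(r*sqrt(r)))*r**2 = (r + 2*r**(3/2))*r**2 = r**2*(r + 2*r**(3/2)))
2535*(B(-4) - 2) = 2535*(((-4)**3 + 2*(-4)**(7/2)) - 2) = 2535*((-64 + 2*(-128*I)) - 2) = 2535*((-64 - 256*I) - 2) = 2535*(-66 - 256*I) = -167310 - 648960*I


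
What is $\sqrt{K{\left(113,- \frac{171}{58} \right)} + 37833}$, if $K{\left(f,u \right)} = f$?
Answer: $\sqrt{37946} \approx 194.8$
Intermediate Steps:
$\sqrt{K{\left(113,- \frac{171}{58} \right)} + 37833} = \sqrt{113 + 37833} = \sqrt{37946}$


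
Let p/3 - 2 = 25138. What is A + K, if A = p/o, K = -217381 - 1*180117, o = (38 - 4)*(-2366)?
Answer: -7994101133/20111 ≈ -3.9750e+5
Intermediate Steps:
p = 75420 (p = 6 + 3*25138 = 6 + 75414 = 75420)
o = -80444 (o = 34*(-2366) = -80444)
K = -397498 (K = -217381 - 180117 = -397498)
A = -18855/20111 (A = 75420/(-80444) = 75420*(-1/80444) = -18855/20111 ≈ -0.93755)
A + K = -18855/20111 - 397498 = -7994101133/20111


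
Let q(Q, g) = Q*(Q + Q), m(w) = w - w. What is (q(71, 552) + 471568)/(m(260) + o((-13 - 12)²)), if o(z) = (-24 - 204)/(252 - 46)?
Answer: -435175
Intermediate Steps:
m(w) = 0
o(z) = -114/103 (o(z) = -228/206 = -228*1/206 = -114/103)
q(Q, g) = 2*Q² (q(Q, g) = Q*(2*Q) = 2*Q²)
(q(71, 552) + 471568)/(m(260) + o((-13 - 12)²)) = (2*71² + 471568)/(0 - 114/103) = (2*5041 + 471568)/(-114/103) = (10082 + 471568)*(-103/114) = 481650*(-103/114) = -435175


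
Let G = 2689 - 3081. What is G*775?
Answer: -303800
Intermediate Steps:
G = -392
G*775 = -392*775 = -303800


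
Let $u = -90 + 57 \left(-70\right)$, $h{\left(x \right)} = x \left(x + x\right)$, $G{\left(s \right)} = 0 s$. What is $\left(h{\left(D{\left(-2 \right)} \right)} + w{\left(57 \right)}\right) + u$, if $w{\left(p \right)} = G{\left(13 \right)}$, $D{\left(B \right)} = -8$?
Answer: $-3952$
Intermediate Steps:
$G{\left(s \right)} = 0$
$w{\left(p \right)} = 0$
$h{\left(x \right)} = 2 x^{2}$ ($h{\left(x \right)} = x 2 x = 2 x^{2}$)
$u = -4080$ ($u = -90 - 3990 = -4080$)
$\left(h{\left(D{\left(-2 \right)} \right)} + w{\left(57 \right)}\right) + u = \left(2 \left(-8\right)^{2} + 0\right) - 4080 = \left(2 \cdot 64 + 0\right) - 4080 = \left(128 + 0\right) - 4080 = 128 - 4080 = -3952$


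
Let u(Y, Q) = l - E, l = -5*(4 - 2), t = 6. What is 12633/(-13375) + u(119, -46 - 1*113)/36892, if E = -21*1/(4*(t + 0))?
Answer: -3729429463/3947444000 ≈ -0.94477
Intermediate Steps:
l = -10 (l = -5*2 = -10)
E = -7/8 (E = -21*1/(4*(6 + 0)) = -21/(4*6) = -21/24 = -21*1/24 = -7/8 ≈ -0.87500)
u(Y, Q) = -73/8 (u(Y, Q) = -10 - 1*(-7/8) = -10 + 7/8 = -73/8)
12633/(-13375) + u(119, -46 - 1*113)/36892 = 12633/(-13375) - 73/8/36892 = 12633*(-1/13375) - 73/8*1/36892 = -12633/13375 - 73/295136 = -3729429463/3947444000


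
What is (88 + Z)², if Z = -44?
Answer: 1936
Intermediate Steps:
(88 + Z)² = (88 - 44)² = 44² = 1936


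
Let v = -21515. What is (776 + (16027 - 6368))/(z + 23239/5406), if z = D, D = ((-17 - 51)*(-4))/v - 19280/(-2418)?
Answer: 737736656150/866734993 ≈ 851.17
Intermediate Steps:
D = 15928904/2000895 (D = ((-17 - 51)*(-4))/(-21515) - 19280/(-2418) = -68*(-4)*(-1/21515) - 19280*(-1/2418) = 272*(-1/21515) + 9640/1209 = -272/21515 + 9640/1209 = 15928904/2000895 ≈ 7.9609)
z = 15928904/2000895 ≈ 7.9609
(776 + (16027 - 6368))/(z + 23239/5406) = (776 + (16027 - 6368))/(15928904/2000895 + 23239/5406) = (776 + 9659)/(15928904/2000895 + 23239*(1/5406)) = 10435/(15928904/2000895 + 1367/318) = 10435/(866734993/70698290) = 10435*(70698290/866734993) = 737736656150/866734993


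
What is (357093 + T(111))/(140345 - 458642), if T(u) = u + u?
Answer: -17015/15157 ≈ -1.1226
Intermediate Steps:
T(u) = 2*u
(357093 + T(111))/(140345 - 458642) = (357093 + 2*111)/(140345 - 458642) = (357093 + 222)/(-318297) = 357315*(-1/318297) = -17015/15157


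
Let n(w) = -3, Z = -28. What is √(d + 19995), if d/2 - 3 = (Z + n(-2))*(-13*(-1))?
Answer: √19195 ≈ 138.55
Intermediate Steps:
d = -800 (d = 6 + 2*((-28 - 3)*(-13*(-1))) = 6 + 2*(-31*13) = 6 + 2*(-403) = 6 - 806 = -800)
√(d + 19995) = √(-800 + 19995) = √19195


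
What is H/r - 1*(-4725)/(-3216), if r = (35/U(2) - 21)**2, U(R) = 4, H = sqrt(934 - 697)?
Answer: -1575/1072 + 16*sqrt(237)/2401 ≈ -1.3666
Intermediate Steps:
H = sqrt(237) ≈ 15.395
r = 2401/16 (r = (35/4 - 21)**2 = (-49/4)**2 = 2401/16 ≈ 150.06)
H/r - 1*(-4725)/(-3216) = sqrt(237)/(2401/16) - 1*(-4725)/(-3216) = sqrt(237)*(16/2401) + 4725*(-1/3216) = 16*sqrt(237)/2401 - 1575/1072 = -1575/1072 + 16*sqrt(237)/2401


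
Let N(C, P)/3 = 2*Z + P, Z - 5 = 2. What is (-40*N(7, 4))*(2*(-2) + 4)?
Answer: 0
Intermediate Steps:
Z = 7 (Z = 5 + 2 = 7)
N(C, P) = 42 + 3*P (N(C, P) = 3*(2*7 + P) = 3*(14 + P) = 42 + 3*P)
(-40*N(7, 4))*(2*(-2) + 4) = (-40*(42 + 3*4))*(2*(-2) + 4) = (-40*(42 + 12))*(-4 + 4) = -40*54*0 = -2160*0 = 0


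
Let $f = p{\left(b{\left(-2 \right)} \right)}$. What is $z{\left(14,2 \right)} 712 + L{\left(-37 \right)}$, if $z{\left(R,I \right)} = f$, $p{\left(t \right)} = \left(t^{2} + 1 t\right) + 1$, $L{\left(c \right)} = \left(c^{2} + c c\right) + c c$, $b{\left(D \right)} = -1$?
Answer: $4819$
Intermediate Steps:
$L{\left(c \right)} = 3 c^{2}$ ($L{\left(c \right)} = \left(c^{2} + c^{2}\right) + c^{2} = 2 c^{2} + c^{2} = 3 c^{2}$)
$p{\left(t \right)} = 1 + t + t^{2}$ ($p{\left(t \right)} = \left(t^{2} + t\right) + 1 = \left(t + t^{2}\right) + 1 = 1 + t + t^{2}$)
$f = 1$ ($f = 1 - 1 + \left(-1\right)^{2} = 1 - 1 + 1 = 1$)
$z{\left(R,I \right)} = 1$
$z{\left(14,2 \right)} 712 + L{\left(-37 \right)} = 1 \cdot 712 + 3 \left(-37\right)^{2} = 712 + 3 \cdot 1369 = 712 + 4107 = 4819$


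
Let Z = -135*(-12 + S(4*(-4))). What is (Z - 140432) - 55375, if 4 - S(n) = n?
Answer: -196887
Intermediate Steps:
S(n) = 4 - n
Z = -1080 (Z = -135*(-12 + (4 - 4*(-4))) = -135*(-12 + (4 - 1*(-16))) = -135*(-12 + (4 + 16)) = -135*(-12 + 20) = -135*8 = -1080)
(Z - 140432) - 55375 = (-1080 - 140432) - 55375 = -141512 - 55375 = -196887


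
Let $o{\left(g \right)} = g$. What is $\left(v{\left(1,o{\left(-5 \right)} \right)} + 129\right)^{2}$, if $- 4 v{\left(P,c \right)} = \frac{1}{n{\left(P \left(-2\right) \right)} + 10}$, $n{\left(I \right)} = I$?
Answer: $\frac{17032129}{1024} \approx 16633.0$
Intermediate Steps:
$v{\left(P,c \right)} = - \frac{1}{4 \left(10 - 2 P\right)}$ ($v{\left(P,c \right)} = - \frac{1}{4 \left(P \left(-2\right) + 10\right)} = - \frac{1}{4 \left(- 2 P + 10\right)} = - \frac{1}{4 \left(10 - 2 P\right)}$)
$\left(v{\left(1,o{\left(-5 \right)} \right)} + 129\right)^{2} = \left(\frac{1}{8 \left(-5 + 1\right)} + 129\right)^{2} = \left(\frac{1}{8 \left(-4\right)} + 129\right)^{2} = \left(\frac{1}{8} \left(- \frac{1}{4}\right) + 129\right)^{2} = \left(- \frac{1}{32} + 129\right)^{2} = \left(\frac{4127}{32}\right)^{2} = \frac{17032129}{1024}$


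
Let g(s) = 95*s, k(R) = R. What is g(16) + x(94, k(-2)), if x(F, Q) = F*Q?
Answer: 1332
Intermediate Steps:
g(16) + x(94, k(-2)) = 95*16 + 94*(-2) = 1520 - 188 = 1332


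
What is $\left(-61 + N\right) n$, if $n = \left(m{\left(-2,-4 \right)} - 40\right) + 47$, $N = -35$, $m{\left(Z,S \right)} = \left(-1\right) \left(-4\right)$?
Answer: $-1056$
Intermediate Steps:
$m{\left(Z,S \right)} = 4$
$n = 11$ ($n = \left(4 - 40\right) + 47 = -36 + 47 = 11$)
$\left(-61 + N\right) n = \left(-61 - 35\right) 11 = \left(-96\right) 11 = -1056$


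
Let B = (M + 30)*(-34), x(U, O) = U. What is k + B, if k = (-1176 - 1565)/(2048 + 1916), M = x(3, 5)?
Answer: -4450349/3964 ≈ -1122.7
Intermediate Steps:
M = 3
B = -1122 (B = (3 + 30)*(-34) = 33*(-34) = -1122)
k = -2741/3964 ≈ -0.69147
k + B = -2741/3964 - 1122 = -4450349/3964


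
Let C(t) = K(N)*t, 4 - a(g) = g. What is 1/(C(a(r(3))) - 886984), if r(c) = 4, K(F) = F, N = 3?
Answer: -1/886984 ≈ -1.1274e-6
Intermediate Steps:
a(g) = 4 - g
C(t) = 3*t
1/(C(a(r(3))) - 886984) = 1/(3*(4 - 1*4) - 886984) = 1/(3*(4 - 4) - 886984) = 1/(3*0 - 886984) = 1/(0 - 886984) = 1/(-886984) = -1/886984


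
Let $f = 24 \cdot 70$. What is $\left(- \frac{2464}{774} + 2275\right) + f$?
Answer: $\frac{1529353}{387} \approx 3951.8$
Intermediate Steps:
$f = 1680$
$\left(- \frac{2464}{774} + 2275\right) + f = \left(- \frac{2464}{774} + 2275\right) + 1680 = \left(\left(-2464\right) \frac{1}{774} + 2275\right) + 1680 = \left(- \frac{1232}{387} + 2275\right) + 1680 = \frac{879193}{387} + 1680 = \frac{1529353}{387}$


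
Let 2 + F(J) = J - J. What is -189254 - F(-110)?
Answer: -189252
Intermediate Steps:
F(J) = -2 (F(J) = -2 + (J - J) = -2 + 0 = -2)
-189254 - F(-110) = -189254 - 1*(-2) = -189254 + 2 = -189252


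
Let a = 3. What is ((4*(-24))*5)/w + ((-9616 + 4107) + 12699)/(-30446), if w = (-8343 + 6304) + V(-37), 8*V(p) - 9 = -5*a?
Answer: -103445/124204457 ≈ -0.00083286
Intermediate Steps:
V(p) = -¾ (V(p) = 9/8 + (-5*3)/8 = 9/8 + (⅛)*(-15) = 9/8 - 15/8 = -¾)
w = -8159/4 (w = (-8343 + 6304) - ¾ = -2039 - ¾ = -8159/4 ≈ -2039.8)
((4*(-24))*5)/w + ((-9616 + 4107) + 12699)/(-30446) = ((4*(-24))*5)/(-8159/4) + ((-9616 + 4107) + 12699)/(-30446) = -96*5*(-4/8159) + (-5509 + 12699)*(-1/30446) = -480*(-4/8159) + 7190*(-1/30446) = 1920/8159 - 3595/15223 = -103445/124204457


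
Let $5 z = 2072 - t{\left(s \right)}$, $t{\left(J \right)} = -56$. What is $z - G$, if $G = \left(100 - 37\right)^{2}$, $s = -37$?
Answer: $- \frac{17717}{5} \approx -3543.4$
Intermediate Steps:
$z = \frac{2128}{5}$ ($z = \frac{2072 - -56}{5} = \frac{2072 + 56}{5} = \frac{1}{5} \cdot 2128 = \frac{2128}{5} \approx 425.6$)
$G = 3969$ ($G = 63^{2} = 3969$)
$z - G = \frac{2128}{5} - 3969 = - \frac{17717}{5}$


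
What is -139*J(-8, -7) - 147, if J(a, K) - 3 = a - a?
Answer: -564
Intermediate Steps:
J(a, K) = 3 (J(a, K) = 3 + (a - a) = 3 + 0 = 3)
-139*J(-8, -7) - 147 = -139*3 - 147 = -417 - 147 = -564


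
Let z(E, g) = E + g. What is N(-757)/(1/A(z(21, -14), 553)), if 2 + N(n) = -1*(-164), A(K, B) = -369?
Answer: -59778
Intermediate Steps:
N(n) = 162 (N(n) = -2 - 1*(-164) = -2 + 164 = 162)
N(-757)/(1/A(z(21, -14), 553)) = 162/(1/(-369)) = 162/(-1/369) = 162*(-369) = -59778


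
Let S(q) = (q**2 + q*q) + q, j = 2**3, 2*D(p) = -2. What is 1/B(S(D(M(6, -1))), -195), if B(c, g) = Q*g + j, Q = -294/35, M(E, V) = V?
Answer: 1/1646 ≈ 0.00060753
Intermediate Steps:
D(p) = -1 (D(p) = (1/2)*(-2) = -1)
j = 8
Q = -42/5 (Q = -294*1/35 = -42/5 ≈ -8.4000)
S(q) = q + 2*q**2 (S(q) = (q**2 + q**2) + q = 2*q**2 + q = q + 2*q**2)
B(c, g) = 8 - 42*g/5 (B(c, g) = -42*g/5 + 8 = 8 - 42*g/5)
1/B(S(D(M(6, -1))), -195) = 1/(8 - 42/5*(-195)) = 1/(8 + 1638) = 1/1646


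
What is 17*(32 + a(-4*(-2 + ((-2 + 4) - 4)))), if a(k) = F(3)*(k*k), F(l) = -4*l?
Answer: -51680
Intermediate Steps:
a(k) = -12*k² (a(k) = (-4*3)*(k*k) = -12*k²)
17*(32 + a(-4*(-2 + ((-2 + 4) - 4)))) = 17*(32 - 12*16*(-2 + ((-2 + 4) - 4))²) = 17*(32 - 12*16*(-2 + (2 - 4))²) = 17*(32 - 12*16*(-2 - 2)²) = 17*(32 - 12*(-4*(-4))²) = 17*(32 - 12*16²) = 17*(32 - 12*256) = 17*(32 - 3072) = 17*(-3040) = -51680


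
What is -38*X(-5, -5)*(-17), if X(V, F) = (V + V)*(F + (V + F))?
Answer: 96900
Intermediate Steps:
X(V, F) = 2*V*(V + 2*F) (X(V, F) = (2*V)*(F + (F + V)) = (2*V)*(V + 2*F) = 2*V*(V + 2*F))
-38*X(-5, -5)*(-17) = -76*(-5)*(-5 + 2*(-5))*(-17) = -76*(-5)*(-5 - 10)*(-17) = -76*(-5)*(-15)*(-17) = -38*150*(-17) = -5700*(-17) = 96900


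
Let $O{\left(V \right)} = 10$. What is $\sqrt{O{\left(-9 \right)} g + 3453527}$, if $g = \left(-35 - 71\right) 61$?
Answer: $\sqrt{3388867} \approx 1840.9$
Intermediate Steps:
$g = -6466$ ($g = \left(-106\right) 61 = -6466$)
$\sqrt{O{\left(-9 \right)} g + 3453527} = \sqrt{10 \left(-6466\right) + 3453527} = \sqrt{-64660 + 3453527} = \sqrt{3388867}$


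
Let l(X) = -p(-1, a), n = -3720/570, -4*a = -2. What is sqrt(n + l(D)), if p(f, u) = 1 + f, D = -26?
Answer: 2*I*sqrt(589)/19 ≈ 2.5547*I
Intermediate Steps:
a = 1/2 (a = -1/4*(-2) = 1/2 ≈ 0.50000)
n = -124/19 (n = -3720*1/570 = -124/19 ≈ -6.5263)
l(X) = 0 (l(X) = -(1 - 1) = -1*0 = 0)
sqrt(n + l(D)) = sqrt(-124/19 + 0) = sqrt(-124/19) = 2*I*sqrt(589)/19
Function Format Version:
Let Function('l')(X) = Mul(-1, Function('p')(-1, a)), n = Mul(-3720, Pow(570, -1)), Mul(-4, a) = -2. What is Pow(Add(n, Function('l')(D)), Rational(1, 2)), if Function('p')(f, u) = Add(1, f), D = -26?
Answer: Mul(Rational(2, 19), I, Pow(589, Rational(1, 2))) ≈ Mul(2.5547, I)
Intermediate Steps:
a = Rational(1, 2) (a = Mul(Rational(-1, 4), -2) = Rational(1, 2) ≈ 0.50000)
n = Rational(-124, 19) (n = Mul(-3720, Rational(1, 570)) = Rational(-124, 19) ≈ -6.5263)
Function('l')(X) = 0 (Function('l')(X) = Mul(-1, Add(1, -1)) = Mul(-1, 0) = 0)
Pow(Add(n, Function('l')(D)), Rational(1, 2)) = Pow(Add(Rational(-124, 19), 0), Rational(1, 2)) = Pow(Rational(-124, 19), Rational(1, 2)) = Mul(Rational(2, 19), I, Pow(589, Rational(1, 2)))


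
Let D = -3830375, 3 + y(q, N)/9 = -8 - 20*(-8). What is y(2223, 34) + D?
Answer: -3829034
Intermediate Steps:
y(q, N) = 1341 (y(q, N) = -27 + 9*(-8 - 20*(-8)) = -27 + 9*(-8 + 160) = -27 + 9*152 = -27 + 1368 = 1341)
y(2223, 34) + D = 1341 - 3830375 = -3829034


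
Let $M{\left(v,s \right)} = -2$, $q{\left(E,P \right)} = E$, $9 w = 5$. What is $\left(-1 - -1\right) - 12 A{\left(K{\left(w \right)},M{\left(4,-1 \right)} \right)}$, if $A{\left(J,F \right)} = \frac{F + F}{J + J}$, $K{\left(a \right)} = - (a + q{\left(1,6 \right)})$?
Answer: $- \frac{108}{7} \approx -15.429$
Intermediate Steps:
$w = \frac{5}{9}$ ($w = \frac{1}{9} \cdot 5 = \frac{5}{9} \approx 0.55556$)
$K{\left(a \right)} = -1 - a$ ($K{\left(a \right)} = - (a + 1) = - (1 + a) = -1 - a$)
$A{\left(J,F \right)} = \frac{F}{J}$ ($A{\left(J,F \right)} = \frac{2 F}{2 J} = 2 F \frac{1}{2 J} = \frac{F}{J}$)
$\left(-1 - -1\right) - 12 A{\left(K{\left(w \right)},M{\left(4,-1 \right)} \right)} = \left(-1 - -1\right) - 12 \left(- \frac{2}{-1 - \frac{5}{9}}\right) = \left(-1 + 1\right) - 12 \left(- \frac{2}{-1 - \frac{5}{9}}\right) = 0 - 12 \left(- \frac{2}{- \frac{14}{9}}\right) = 0 - 12 \left(\left(-2\right) \left(- \frac{9}{14}\right)\right) = 0 - \frac{108}{7} = - \frac{108}{7}$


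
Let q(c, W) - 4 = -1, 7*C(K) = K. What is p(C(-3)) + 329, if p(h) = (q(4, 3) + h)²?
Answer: 16445/49 ≈ 335.61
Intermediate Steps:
C(K) = K/7
q(c, W) = 3 (q(c, W) = 4 - 1 = 3)
p(h) = (3 + h)²
p(C(-3)) + 329 = (3 + (⅐)*(-3))² + 329 = (3 - 3/7)² + 329 = (18/7)² + 329 = 324/49 + 329 = 16445/49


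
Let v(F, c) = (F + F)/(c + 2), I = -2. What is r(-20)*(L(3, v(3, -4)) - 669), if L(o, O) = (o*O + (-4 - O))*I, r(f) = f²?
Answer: -259600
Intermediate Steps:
v(F, c) = 2*F/(2 + c) (v(F, c) = (2*F)/(2 + c) = 2*F/(2 + c))
L(o, O) = 8 + 2*O - 2*O*o (L(o, O) = (o*O + (-4 - O))*(-2) = (O*o + (-4 - O))*(-2) = (-4 - O + O*o)*(-2) = 8 + 2*O - 2*O*o)
r(-20)*(L(3, v(3, -4)) - 669) = (-20)²*((8 + 2*(2*3/(2 - 4)) - 2*2*3/(2 - 4)*3) - 669) = 400*((8 + 2*(2*3/(-2)) - 2*2*3/(-2)*3) - 669) = 400*((8 + 2*(2*3*(-½)) - 2*2*3*(-½)*3) - 669) = 400*((8 + 2*(-3) - 2*(-3)*3) - 669) = 400*((8 - 6 + 18) - 669) = 400*(20 - 669) = 400*(-649) = -259600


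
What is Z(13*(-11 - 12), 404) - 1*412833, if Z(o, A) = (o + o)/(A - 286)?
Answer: -24357446/59 ≈ -4.1284e+5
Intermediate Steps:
Z(o, A) = 2*o/(-286 + A) (Z(o, A) = (2*o)/(-286 + A) = 2*o/(-286 + A))
Z(13*(-11 - 12), 404) - 1*412833 = 2*(13*(-11 - 12))/(-286 + 404) - 1*412833 = 2*(13*(-23))/118 - 412833 = 2*(-299)*(1/118) - 412833 = -299/59 - 412833 = -24357446/59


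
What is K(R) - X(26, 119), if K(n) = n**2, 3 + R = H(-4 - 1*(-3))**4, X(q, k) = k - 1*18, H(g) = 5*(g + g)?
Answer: 99939908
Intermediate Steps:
H(g) = 10*g (H(g) = 5*(2*g) = 10*g)
X(q, k) = -18 + k (X(q, k) = k - 18 = -18 + k)
R = 9997 (R = -3 + (10*(-4 - 1*(-3)))**4 = -3 + (10*(-4 + 3))**4 = -3 + (10*(-1))**4 = -3 + (-10)**4 = -3 + 10000 = 9997)
K(R) - X(26, 119) = 9997**2 - (-18 + 119) = 99940009 - 1*101 = 99940009 - 101 = 99939908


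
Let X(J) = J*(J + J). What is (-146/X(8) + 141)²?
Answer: 80120401/4096 ≈ 19561.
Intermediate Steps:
X(J) = 2*J² (X(J) = J*(2*J) = 2*J²)
(-146/X(8) + 141)² = (-146/(2*8²) + 141)² = (-146/(2*64) + 141)² = (-146/128 + 141)² = (-146*1/128 + 141)² = (-73/64 + 141)² = (8951/64)² = 80120401/4096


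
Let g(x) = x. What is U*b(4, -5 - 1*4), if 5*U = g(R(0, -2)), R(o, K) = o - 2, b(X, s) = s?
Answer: 18/5 ≈ 3.6000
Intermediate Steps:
R(o, K) = -2 + o
U = -⅖ (U = (-2 + 0)/5 = (⅕)*(-2) = -⅖ ≈ -0.40000)
U*b(4, -5 - 1*4) = -2*(-5 - 1*4)/5 = -2*(-5 - 4)/5 = -⅖*(-9) = 18/5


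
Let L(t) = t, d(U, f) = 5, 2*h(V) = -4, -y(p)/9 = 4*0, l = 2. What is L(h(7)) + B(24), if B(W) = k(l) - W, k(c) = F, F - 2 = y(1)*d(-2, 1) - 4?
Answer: -28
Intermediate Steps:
y(p) = 0 (y(p) = -36*0 = -9*0 = 0)
h(V) = -2 (h(V) = (½)*(-4) = -2)
F = -2 (F = 2 + (0*5 - 4) = 2 + (0 - 4) = 2 - 4 = -2)
k(c) = -2
B(W) = -2 - W
L(h(7)) + B(24) = -2 + (-2 - 1*24) = -2 + (-2 - 24) = -2 - 26 = -28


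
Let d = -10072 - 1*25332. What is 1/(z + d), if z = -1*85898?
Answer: -1/121302 ≈ -8.2439e-6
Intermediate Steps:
z = -85898
d = -35404 (d = -10072 - 25332 = -35404)
1/(z + d) = 1/(-85898 - 35404) = 1/(-121302) = -1/121302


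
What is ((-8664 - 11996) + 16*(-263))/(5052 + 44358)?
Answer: -12434/24705 ≈ -0.50330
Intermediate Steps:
((-8664 - 11996) + 16*(-263))/(5052 + 44358) = (-20660 - 4208)/49410 = -24868*1/49410 = -12434/24705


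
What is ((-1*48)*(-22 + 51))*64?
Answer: -89088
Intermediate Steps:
((-1*48)*(-22 + 51))*64 = -48*29*64 = -1392*64 = -89088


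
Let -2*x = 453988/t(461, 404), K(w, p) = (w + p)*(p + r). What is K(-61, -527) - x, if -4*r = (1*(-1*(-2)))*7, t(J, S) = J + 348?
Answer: 252581600/809 ≈ 3.1221e+5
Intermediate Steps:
t(J, S) = 348 + J
r = -7/2 (r = -1*(-1*(-2))*7/4 = -1*2*7/4 = -7/2 ≈ -3.5000)
K(w, p) = (-7/2 + p)*(p + w) (K(w, p) = (w + p)*(p - 7/2) = (p + w)*(-7/2 + p) = (-7/2 + p)*(p + w))
x = -226994/809 (x = -226994/(348 + 461) = -226994/809 ≈ -280.59)
K(-61, -527) - x = ((-527)² - 7/2*(-527) - 7/2*(-61) - 527*(-61)) - 1*(-226994/809) = (277729 + 3689/2 + 427/2 + 32147) + 226994/809 = 311934 + 226994/809 = 252581600/809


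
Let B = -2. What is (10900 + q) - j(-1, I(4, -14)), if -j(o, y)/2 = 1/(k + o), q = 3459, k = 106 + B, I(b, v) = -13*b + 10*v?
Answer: 1478979/103 ≈ 14359.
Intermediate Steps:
k = 104 (k = 106 - 2 = 104)
j(o, y) = -2/(104 + o)
(10900 + q) - j(-1, I(4, -14)) = (10900 + 3459) - (-2)/(104 - 1) = 14359 - (-2)/103 = 14359 - 1*(-2/103) = 14359 + 2/103 = 1478979/103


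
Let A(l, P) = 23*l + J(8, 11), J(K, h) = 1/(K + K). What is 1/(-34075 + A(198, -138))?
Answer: -16/472335 ≈ -3.3874e-5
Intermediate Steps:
J(K, h) = 1/(2*K)
A(l, P) = 1/16 + 23*l (A(l, P) = 23*l + (1/2)/8 = 23*l + (1/2)*(1/8) = 23*l + 1/16 = 1/16 + 23*l)
1/(-34075 + A(198, -138)) = 1/(-34075 + (1/16 + 23*198)) = 1/(-34075 + (1/16 + 4554)) = 1/(-34075 + 72865/16) = 1/(-472335/16) = -16/472335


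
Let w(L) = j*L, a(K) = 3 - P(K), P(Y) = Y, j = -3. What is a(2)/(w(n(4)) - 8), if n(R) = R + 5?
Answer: -1/35 ≈ -0.028571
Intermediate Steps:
n(R) = 5 + R
a(K) = 3 - K
w(L) = -3*L
a(2)/(w(n(4)) - 8) = (3 - 1*2)/(-3*(5 + 4) - 8) = (3 - 2)/(-3*9 - 8) = 1/(-27 - 8) = 1/(-35) = -1/35*1 = -1/35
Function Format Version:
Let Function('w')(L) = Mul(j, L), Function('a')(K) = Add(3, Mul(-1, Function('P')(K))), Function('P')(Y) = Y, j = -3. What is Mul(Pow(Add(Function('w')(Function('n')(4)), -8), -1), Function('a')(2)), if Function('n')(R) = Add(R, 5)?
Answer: Rational(-1, 35) ≈ -0.028571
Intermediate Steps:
Function('n')(R) = Add(5, R)
Function('a')(K) = Add(3, Mul(-1, K))
Function('w')(L) = Mul(-3, L)
Mul(Pow(Add(Function('w')(Function('n')(4)), -8), -1), Function('a')(2)) = Mul(Pow(Add(Mul(-3, Add(5, 4)), -8), -1), Add(3, Mul(-1, 2))) = Mul(Pow(Add(Mul(-3, 9), -8), -1), Add(3, -2)) = Mul(Pow(Add(-27, -8), -1), 1) = Mul(Pow(-35, -1), 1) = Mul(Rational(-1, 35), 1) = Rational(-1, 35)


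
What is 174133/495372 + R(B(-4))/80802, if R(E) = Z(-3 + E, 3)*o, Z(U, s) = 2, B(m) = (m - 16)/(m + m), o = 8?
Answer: 2346370103/6671174724 ≈ 0.35172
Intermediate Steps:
B(m) = (-16 + m)/(2*m) (B(m) = (-16 + m)/((2*m)) = (-16 + m)*(1/(2*m)) = (-16 + m)/(2*m))
R(E) = 16 (R(E) = 2*8 = 16)
174133/495372 + R(B(-4))/80802 = 174133/495372 + 16/80802 = 174133*(1/495372) + 16*(1/80802) = 174133/495372 + 8/40401 = 2346370103/6671174724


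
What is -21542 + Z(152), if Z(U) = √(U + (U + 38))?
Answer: -21542 + 3*√38 ≈ -21524.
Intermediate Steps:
Z(U) = √(38 + 2*U) (Z(U) = √(U + (38 + U)) = √(38 + 2*U))
-21542 + Z(152) = -21542 + √(38 + 2*152) = -21542 + √(38 + 304) = -21542 + √342 = -21542 + 3*√38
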